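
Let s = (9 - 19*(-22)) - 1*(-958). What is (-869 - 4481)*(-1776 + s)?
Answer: 2091850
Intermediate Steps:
s = 1385 (s = (9 + 418) + 958 = 427 + 958 = 1385)
(-869 - 4481)*(-1776 + s) = (-869 - 4481)*(-1776 + 1385) = -5350*(-391) = 2091850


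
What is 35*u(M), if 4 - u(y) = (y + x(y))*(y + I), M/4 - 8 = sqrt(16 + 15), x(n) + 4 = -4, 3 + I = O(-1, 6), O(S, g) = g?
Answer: -46620 - 8260*sqrt(31) ≈ -92610.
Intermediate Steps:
I = 3 (I = -3 + 6 = 3)
x(n) = -8 (x(n) = -4 - 4 = -8)
M = 32 + 4*sqrt(31) (M = 32 + 4*sqrt(16 + 15) = 32 + 4*sqrt(31) ≈ 54.271)
u(y) = 4 - (-8 + y)*(3 + y) (u(y) = 4 - (y - 8)*(y + 3) = 4 - (-8 + y)*(3 + y))
35*u(M) = 35*(28 - (32 + 4*sqrt(31))**2 + 5*(32 + 4*sqrt(31))) = 35*(28 - (32 + 4*sqrt(31))**2 + (160 + 20*sqrt(31))) = 35*(188 - (32 + 4*sqrt(31))**2 + 20*sqrt(31)) = 6580 - 35*(32 + 4*sqrt(31))**2 + 700*sqrt(31)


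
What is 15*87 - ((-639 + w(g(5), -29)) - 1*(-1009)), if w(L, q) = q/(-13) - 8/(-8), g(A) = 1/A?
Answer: 12113/13 ≈ 931.77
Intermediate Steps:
g(A) = 1/A
w(L, q) = 1 - q/13 (w(L, q) = q*(-1/13) - 8*(-⅛) = -q/13 + 1 = 1 - q/13)
15*87 - ((-639 + w(g(5), -29)) - 1*(-1009)) = 15*87 - ((-639 + (1 - 1/13*(-29))) - 1*(-1009)) = 1305 - ((-639 + (1 + 29/13)) + 1009) = 1305 - ((-639 + 42/13) + 1009) = 1305 - (-8265/13 + 1009) = 1305 - 1*4852/13 = 1305 - 4852/13 = 12113/13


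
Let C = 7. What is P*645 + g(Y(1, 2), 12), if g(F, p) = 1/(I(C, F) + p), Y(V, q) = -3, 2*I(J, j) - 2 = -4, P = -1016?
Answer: -7208519/11 ≈ -6.5532e+5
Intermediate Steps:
I(J, j) = -1 (I(J, j) = 1 + (1/2)*(-4) = 1 - 2 = -1)
g(F, p) = 1/(-1 + p)
P*645 + g(Y(1, 2), 12) = -1016*645 + 1/(-1 + 12) = -655320 + 1/11 = -7208519/11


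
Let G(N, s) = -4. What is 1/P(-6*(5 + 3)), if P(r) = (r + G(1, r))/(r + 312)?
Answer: -66/13 ≈ -5.0769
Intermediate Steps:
P(r) = (-4 + r)/(312 + r) (P(r) = (r - 4)/(r + 312) = (-4 + r)/(312 + r))
1/P(-6*(5 + 3)) = 1/((-4 - 6*(5 + 3))/(312 - 6*(5 + 3))) = 1/((-4 - 6*8)/(312 - 6*8)) = 1/((-4 - 48)/(312 - 48)) = 1/(-52/264) = 1/((1/264)*(-52)) = 1/(-13/66) = -66/13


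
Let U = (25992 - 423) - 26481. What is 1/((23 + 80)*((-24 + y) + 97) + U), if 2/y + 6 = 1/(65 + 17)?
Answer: 491/3227145 ≈ 0.00015215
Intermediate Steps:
y = -164/491 (y = 2/(-6 + 1/(65 + 17)) = 2/(-6 + 1/82) = 2/(-491/82) = 2*(-82/491) = -164/491 ≈ -0.33401)
U = -912 (U = 25569 - 26481 = -912)
1/((23 + 80)*((-24 + y) + 97) + U) = 1/((23 + 80)*((-24 - 164/491) + 97) - 912) = 1/(103*(-11948/491 + 97) - 912) = 1/(103*(35679/491) - 912) = 1/(3674937/491 - 912) = 1/(3227145/491) = 491/3227145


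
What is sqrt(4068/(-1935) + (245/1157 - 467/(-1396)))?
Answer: I*sqrt(46911174559740205)/173630990 ≈ 1.2474*I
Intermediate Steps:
sqrt(4068/(-1935) + (245/1157 - 467/(-1396))) = sqrt(4068*(-1/1935) + (245*(1/1157) - 467*(-1/1396))) = sqrt(-452/215 + (245/1157 + 467/1396)) = sqrt(-452/215 + 882339/1615172) = sqrt(-540354859/347261980) = I*sqrt(46911174559740205)/173630990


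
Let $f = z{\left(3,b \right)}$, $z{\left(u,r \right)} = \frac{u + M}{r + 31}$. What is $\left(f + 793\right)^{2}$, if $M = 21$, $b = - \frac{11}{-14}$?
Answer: $\frac{124765074841}{198025} \approx 6.3005 \cdot 10^{5}$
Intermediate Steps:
$b = \frac{11}{14}$ ($b = \left(-11\right) \left(- \frac{1}{14}\right) = \frac{11}{14} \approx 0.78571$)
$z{\left(u,r \right)} = \frac{21 + u}{31 + r}$ ($z{\left(u,r \right)} = \frac{u + 21}{r + 31} = \frac{21 + u}{31 + r}$)
$f = \frac{336}{445}$ ($f = \frac{21 + 3}{31 + \frac{11}{14}} = \frac{1}{\frac{445}{14}} \cdot 24 = \frac{14}{445} \cdot 24 = \frac{336}{445} \approx 0.75506$)
$\left(f + 793\right)^{2} = \left(\frac{336}{445} + 793\right)^{2} = \left(\frac{353221}{445}\right)^{2} = \frac{124765074841}{198025}$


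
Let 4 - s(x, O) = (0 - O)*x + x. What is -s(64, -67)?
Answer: 4348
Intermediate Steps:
s(x, O) = 4 - x + O*x (s(x, O) = 4 - ((0 - O)*x + x) = 4 - ((-O)*x + x) = 4 - (-O*x + x) = 4 - (x - O*x) = 4 + (-x + O*x) = 4 - x + O*x)
-s(64, -67) = -(4 - 1*64 - 67*64) = -(4 - 64 - 4288) = -1*(-4348) = 4348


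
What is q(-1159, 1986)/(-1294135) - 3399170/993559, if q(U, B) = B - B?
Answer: -3399170/993559 ≈ -3.4212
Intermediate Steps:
q(U, B) = 0
q(-1159, 1986)/(-1294135) - 3399170/993559 = 0/(-1294135) - 3399170/993559 = 0*(-1/1294135) - 3399170*1/993559 = 0 - 3399170/993559 = -3399170/993559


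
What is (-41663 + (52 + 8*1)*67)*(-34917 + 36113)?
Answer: -45021028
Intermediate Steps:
(-41663 + (52 + 8*1)*67)*(-34917 + 36113) = (-41663 + (52 + 8)*67)*1196 = (-41663 + 60*67)*1196 = (-41663 + 4020)*1196 = -37643*1196 = -45021028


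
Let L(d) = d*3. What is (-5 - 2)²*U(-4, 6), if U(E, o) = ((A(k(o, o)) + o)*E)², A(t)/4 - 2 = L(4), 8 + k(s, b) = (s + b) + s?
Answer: 3013696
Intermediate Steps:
L(d) = 3*d
k(s, b) = -8 + b + 2*s (k(s, b) = -8 + ((s + b) + s) = -8 + ((b + s) + s) = -8 + (b + 2*s) = -8 + b + 2*s)
A(t) = 56 (A(t) = 8 + 4*(3*4) = 8 + 4*12 = 8 + 48 = 56)
U(E, o) = E²*(56 + o)² (U(E, o) = ((56 + o)*E)² = (E*(56 + o))² = E²*(56 + o)²)
(-5 - 2)²*U(-4, 6) = (-5 - 2)²*((-4)²*(56 + 6)²) = (-7)²*(16*62²) = 49*(16*3844) = 49*61504 = 3013696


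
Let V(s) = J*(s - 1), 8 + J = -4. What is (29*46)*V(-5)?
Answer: 96048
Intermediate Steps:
J = -12 (J = -8 - 4 = -12)
V(s) = 12 - 12*s (V(s) = -12*(s - 1) = -12*(-1 + s) = 12 - 12*s)
(29*46)*V(-5) = (29*46)*(12 - 12*(-5)) = 1334*(12 + 60) = 1334*72 = 96048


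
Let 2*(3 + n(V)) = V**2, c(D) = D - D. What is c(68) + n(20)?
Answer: 197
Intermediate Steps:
c(D) = 0
n(V) = -3 + V**2/2
c(68) + n(20) = 0 + (-3 + (1/2)*20**2) = 0 + (-3 + (1/2)*400) = 0 + (-3 + 200) = 0 + 197 = 197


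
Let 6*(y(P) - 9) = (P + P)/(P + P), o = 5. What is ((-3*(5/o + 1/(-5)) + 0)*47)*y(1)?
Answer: -1034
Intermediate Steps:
y(P) = 55/6 (y(P) = 9 + ((P + P)/(P + P))/6 = 9 + ((2*P)/((2*P)))/6 = 9 + ((2*P)*(1/(2*P)))/6 = 9 + (⅙)*1 = 9 + ⅙ = 55/6)
((-3*(5/o + 1/(-5)) + 0)*47)*y(1) = ((-3*(5/5 + 1/(-5)) + 0)*47)*(55/6) = ((-3*(5*(⅕) + 1*(-⅕)) + 0)*47)*(55/6) = ((-3*(1 - ⅕) + 0)*47)*(55/6) = ((-3*⅘ + 0)*47)*(55/6) = ((-12/5 + 0)*47)*(55/6) = -12/5*47*(55/6) = -564/5*55/6 = -1034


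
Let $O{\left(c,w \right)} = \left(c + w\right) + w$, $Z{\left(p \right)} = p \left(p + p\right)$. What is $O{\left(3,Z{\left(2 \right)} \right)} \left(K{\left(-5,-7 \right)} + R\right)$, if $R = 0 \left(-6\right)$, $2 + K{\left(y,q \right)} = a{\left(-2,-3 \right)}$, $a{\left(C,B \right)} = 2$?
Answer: $0$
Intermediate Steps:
$K{\left(y,q \right)} = 0$ ($K{\left(y,q \right)} = -2 + 2 = 0$)
$Z{\left(p \right)} = 2 p^{2}$ ($Z{\left(p \right)} = p 2 p = 2 p^{2}$)
$O{\left(c,w \right)} = c + 2 w$
$R = 0$
$O{\left(3,Z{\left(2 \right)} \right)} \left(K{\left(-5,-7 \right)} + R\right) = \left(3 + 2 \cdot 2 \cdot 2^{2}\right) \left(0 + 0\right) = \left(3 + 2 \cdot 2 \cdot 4\right) 0 = \left(3 + 2 \cdot 8\right) 0 = \left(3 + 16\right) 0 = 19 \cdot 0 = 0$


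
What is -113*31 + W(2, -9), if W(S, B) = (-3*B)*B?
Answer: -3746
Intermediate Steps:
W(S, B) = -3*B²
-113*31 + W(2, -9) = -113*31 - 3*(-9)² = -3503 - 3*81 = -3503 - 243 = -3746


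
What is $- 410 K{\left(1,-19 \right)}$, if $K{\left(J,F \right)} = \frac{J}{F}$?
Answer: $\frac{410}{19} \approx 21.579$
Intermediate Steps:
$- 410 K{\left(1,-19 \right)} = - 410 \cdot 1 \frac{1}{-19} = - 410 \cdot 1 \left(- \frac{1}{19}\right) = \left(-410\right) \left(- \frac{1}{19}\right) = \frac{410}{19}$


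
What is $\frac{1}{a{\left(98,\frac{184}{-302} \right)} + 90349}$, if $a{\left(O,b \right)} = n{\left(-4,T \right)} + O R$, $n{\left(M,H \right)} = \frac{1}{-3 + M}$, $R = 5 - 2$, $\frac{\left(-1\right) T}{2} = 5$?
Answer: $\frac{7}{634500} \approx 1.1032 \cdot 10^{-5}$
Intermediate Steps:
$T = -10$ ($T = \left(-2\right) 5 = -10$)
$R = 3$ ($R = 5 - 2 = 3$)
$a{\left(O,b \right)} = - \frac{1}{7} + 3 O$ ($a{\left(O,b \right)} = \frac{1}{-3 - 4} + O 3 = \frac{1}{-7} + 3 O = - \frac{1}{7} + 3 O$)
$\frac{1}{a{\left(98,\frac{184}{-302} \right)} + 90349} = \frac{1}{\left(- \frac{1}{7} + 3 \cdot 98\right) + 90349} = \frac{1}{\left(- \frac{1}{7} + 294\right) + 90349} = \frac{1}{\frac{2057}{7} + 90349} = \frac{1}{\frac{634500}{7}} = \frac{7}{634500}$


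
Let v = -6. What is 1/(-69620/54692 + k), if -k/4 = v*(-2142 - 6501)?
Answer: -13673/2836235141 ≈ -4.8208e-6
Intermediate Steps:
k = -207432 (k = -(-24)*(-2142 - 6501) = -(-24)*(-8643) = -4*51858 = -207432)
1/(-69620/54692 + k) = 1/(-69620/54692 - 207432) = 1/(-69620*1/54692 - 207432) = 1/(-17405/13673 - 207432) = 1/(-2836235141/13673) = -13673/2836235141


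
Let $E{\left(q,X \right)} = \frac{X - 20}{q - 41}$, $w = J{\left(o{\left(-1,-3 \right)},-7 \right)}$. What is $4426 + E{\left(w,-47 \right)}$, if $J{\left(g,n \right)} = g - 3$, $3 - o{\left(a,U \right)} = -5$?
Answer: $\frac{159403}{36} \approx 4427.9$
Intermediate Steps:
$o{\left(a,U \right)} = 8$ ($o{\left(a,U \right)} = 3 - -5 = 3 + 5 = 8$)
$J{\left(g,n \right)} = -3 + g$ ($J{\left(g,n \right)} = g - 3 = -3 + g$)
$w = 5$ ($w = -3 + 8 = 5$)
$E{\left(q,X \right)} = \frac{-20 + X}{-41 + q}$
$4426 + E{\left(w,-47 \right)} = 4426 + \frac{-20 - 47}{-41 + 5} = 4426 + \frac{1}{-36} \left(-67\right) = 4426 - - \frac{67}{36} = 4426 + \frac{67}{36} = \frac{159403}{36}$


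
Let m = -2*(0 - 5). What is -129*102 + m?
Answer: -13148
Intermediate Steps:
m = 10 (m = -2*(-5) = 10)
-129*102 + m = -129*102 + 10 = -13158 + 10 = -13148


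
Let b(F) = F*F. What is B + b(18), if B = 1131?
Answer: 1455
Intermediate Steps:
b(F) = F²
B + b(18) = 1131 + 18² = 1131 + 324 = 1455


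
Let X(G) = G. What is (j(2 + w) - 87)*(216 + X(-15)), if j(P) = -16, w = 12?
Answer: -20703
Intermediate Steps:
(j(2 + w) - 87)*(216 + X(-15)) = (-16 - 87)*(216 - 15) = -103*201 = -20703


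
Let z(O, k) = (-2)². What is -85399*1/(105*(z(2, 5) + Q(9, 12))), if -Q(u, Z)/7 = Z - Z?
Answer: -85399/420 ≈ -203.33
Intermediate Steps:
z(O, k) = 4
Q(u, Z) = 0 (Q(u, Z) = -7*(Z - Z) = -7*0 = 0)
-85399*1/(105*(z(2, 5) + Q(9, 12))) = -85399*1/(105*(4 + 0)) = -85399/(105*4) = -85399/420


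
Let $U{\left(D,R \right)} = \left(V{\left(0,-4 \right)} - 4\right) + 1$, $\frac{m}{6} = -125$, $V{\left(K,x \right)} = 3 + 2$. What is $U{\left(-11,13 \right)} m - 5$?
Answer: $-1505$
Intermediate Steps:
$V{\left(K,x \right)} = 5$
$m = -750$ ($m = 6 \left(-125\right) = -750$)
$U{\left(D,R \right)} = 2$ ($U{\left(D,R \right)} = \left(5 - 4\right) + 1 = 1 + 1 = 2$)
$U{\left(-11,13 \right)} m - 5 = 2 \left(-750\right) - 5 = -1500 - 5 = -1505$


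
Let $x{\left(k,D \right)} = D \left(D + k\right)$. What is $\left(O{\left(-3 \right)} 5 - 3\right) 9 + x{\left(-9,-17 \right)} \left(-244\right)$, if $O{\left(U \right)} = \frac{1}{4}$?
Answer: $- \frac{431455}{4} \approx -1.0786 \cdot 10^{5}$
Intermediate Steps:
$O{\left(U \right)} = \frac{1}{4}$
$\left(O{\left(-3 \right)} 5 - 3\right) 9 + x{\left(-9,-17 \right)} \left(-244\right) = \left(\frac{1}{4} \cdot 5 - 3\right) 9 + - 17 \left(-17 - 9\right) \left(-244\right) = \left(\frac{5}{4} - 3\right) 9 + \left(-17\right) \left(-26\right) \left(-244\right) = \left(- \frac{7}{4}\right) 9 + 442 \left(-244\right) = - \frac{63}{4} - 107848 = - \frac{431455}{4}$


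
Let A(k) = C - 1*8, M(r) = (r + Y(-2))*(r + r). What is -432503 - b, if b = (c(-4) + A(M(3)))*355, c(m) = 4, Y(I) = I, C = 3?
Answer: -432148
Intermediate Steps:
M(r) = 2*r*(-2 + r) (M(r) = (r - 2)*(r + r) = (-2 + r)*(2*r) = 2*r*(-2 + r))
A(k) = -5 (A(k) = 3 - 1*8 = 3 - 8 = -5)
b = -355 (b = (4 - 5)*355 = -1*355 = -355)
-432503 - b = -432503 - 1*(-355) = -432503 + 355 = -432148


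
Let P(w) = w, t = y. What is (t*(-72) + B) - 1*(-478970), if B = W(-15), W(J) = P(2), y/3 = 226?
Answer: 430156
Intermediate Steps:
y = 678 (y = 3*226 = 678)
t = 678
W(J) = 2
B = 2
(t*(-72) + B) - 1*(-478970) = (678*(-72) + 2) - 1*(-478970) = (-48816 + 2) + 478970 = -48814 + 478970 = 430156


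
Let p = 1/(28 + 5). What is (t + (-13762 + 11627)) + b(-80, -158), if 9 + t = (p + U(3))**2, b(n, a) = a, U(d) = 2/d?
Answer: -2506349/1089 ≈ -2301.5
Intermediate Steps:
p = 1/33 ≈ 0.030303
t = -9272/1089 (t = -9 + (1/33 + 2/3)**2 = -9 + (23/33)**2 = -9 + 529/1089 = -9272/1089 ≈ -8.5142)
(t + (-13762 + 11627)) + b(-80, -158) = (-9272/1089 + (-13762 + 11627)) - 158 = (-9272/1089 - 2135) - 158 = -2334287/1089 - 158 = -2506349/1089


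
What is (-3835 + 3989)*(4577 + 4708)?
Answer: 1429890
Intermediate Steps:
(-3835 + 3989)*(4577 + 4708) = 154*9285 = 1429890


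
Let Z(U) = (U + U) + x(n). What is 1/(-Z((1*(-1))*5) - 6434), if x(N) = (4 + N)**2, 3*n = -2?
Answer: -9/57916 ≈ -0.00015540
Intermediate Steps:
n = -2/3 (n = (1/3)*(-2) = -2/3 ≈ -0.66667)
Z(U) = 100/9 + 2*U (Z(U) = (U + U) + (4 - 2/3)**2 = 2*U + (10/3)**2 = 2*U + 100/9 = 100/9 + 2*U)
1/(-Z((1*(-1))*5) - 6434) = 1/(-(100/9 + 2*((1*(-1))*5)) - 6434) = 1/(-(100/9 + 2*(-1*5)) - 6434) = 1/(-(100/9 + 2*(-5)) - 6434) = 1/(-(100/9 - 10) - 6434) = 1/(-1*10/9 - 6434) = 1/(-10/9 - 6434) = 1/(-57916/9) = -9/57916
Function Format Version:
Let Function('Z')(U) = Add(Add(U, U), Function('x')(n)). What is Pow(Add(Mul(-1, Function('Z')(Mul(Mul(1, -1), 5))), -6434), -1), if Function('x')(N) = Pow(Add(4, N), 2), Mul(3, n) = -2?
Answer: Rational(-9, 57916) ≈ -0.00015540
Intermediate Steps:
n = Rational(-2, 3) (n = Mul(Rational(1, 3), -2) = Rational(-2, 3) ≈ -0.66667)
Function('Z')(U) = Add(Rational(100, 9), Mul(2, U)) (Function('Z')(U) = Add(Add(U, U), Pow(Add(4, Rational(-2, 3)), 2)) = Add(Mul(2, U), Pow(Rational(10, 3), 2)) = Add(Mul(2, U), Rational(100, 9)) = Add(Rational(100, 9), Mul(2, U)))
Pow(Add(Mul(-1, Function('Z')(Mul(Mul(1, -1), 5))), -6434), -1) = Pow(Add(Mul(-1, Add(Rational(100, 9), Mul(2, Mul(Mul(1, -1), 5)))), -6434), -1) = Pow(Add(Mul(-1, Add(Rational(100, 9), Mul(2, Mul(-1, 5)))), -6434), -1) = Pow(Add(Mul(-1, Add(Rational(100, 9), Mul(2, -5))), -6434), -1) = Pow(Add(Mul(-1, Add(Rational(100, 9), -10)), -6434), -1) = Pow(Add(Mul(-1, Rational(10, 9)), -6434), -1) = Pow(Add(Rational(-10, 9), -6434), -1) = Pow(Rational(-57916, 9), -1) = Rational(-9, 57916)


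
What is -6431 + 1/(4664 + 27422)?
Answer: -206345065/32086 ≈ -6431.0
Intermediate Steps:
-6431 + 1/(4664 + 27422) = -6431 + 1/32086 = -206345065/32086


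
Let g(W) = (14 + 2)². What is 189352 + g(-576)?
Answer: 189608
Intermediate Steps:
g(W) = 256 (g(W) = 16² = 256)
189352 + g(-576) = 189352 + 256 = 189608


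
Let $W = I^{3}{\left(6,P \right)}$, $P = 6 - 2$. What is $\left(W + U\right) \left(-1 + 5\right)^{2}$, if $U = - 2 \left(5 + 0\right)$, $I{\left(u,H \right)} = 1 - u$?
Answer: $-2160$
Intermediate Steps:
$P = 4$
$W = -125$ ($W = \left(1 - 6\right)^{3} = \left(-5\right)^{3} = -125$)
$U = -10$ ($U = \left(-2\right) 5 = -10$)
$\left(W + U\right) \left(-1 + 5\right)^{2} = \left(-125 - 10\right) \left(-1 + 5\right)^{2} = - 135 \cdot 4^{2} = \left(-135\right) 16 = -2160$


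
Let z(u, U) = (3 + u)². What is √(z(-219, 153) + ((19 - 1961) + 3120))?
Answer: √47834 ≈ 218.71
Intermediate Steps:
√(z(-219, 153) + ((19 - 1961) + 3120)) = √((3 - 219)² + ((19 - 1961) + 3120)) = √((-216)² + (-1942 + 3120)) = √(46656 + 1178) = √47834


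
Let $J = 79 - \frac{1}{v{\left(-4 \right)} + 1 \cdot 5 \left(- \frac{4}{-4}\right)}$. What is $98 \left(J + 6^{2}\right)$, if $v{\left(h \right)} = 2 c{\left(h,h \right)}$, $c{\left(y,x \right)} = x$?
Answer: $\frac{33908}{3} \approx 11303.0$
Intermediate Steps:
$v{\left(h \right)} = 2 h$
$J = \frac{238}{3}$ ($J = 79 - \frac{1}{2 \left(-4\right) + 1 \cdot 5 \left(- \frac{4}{-4}\right)} = 79 - \frac{1}{-8 + 5 \left(\left(-4\right) \left(- \frac{1}{4}\right)\right)} = 79 - \frac{1}{-8 + 5 \cdot 1} = 79 - \frac{1}{-8 + 5} = 79 - \frac{1}{-3} = 79 - - \frac{1}{3} = 79 + \frac{1}{3} = \frac{238}{3} \approx 79.333$)
$98 \left(J + 6^{2}\right) = 98 \left(\frac{238}{3} + 6^{2}\right) = 98 \left(\frac{238}{3} + 36\right) = 98 \cdot \frac{346}{3} = \frac{33908}{3}$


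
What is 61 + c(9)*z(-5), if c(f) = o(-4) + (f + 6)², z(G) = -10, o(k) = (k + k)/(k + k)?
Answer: -2199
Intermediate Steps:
o(k) = 1 (o(k) = (2*k)/((2*k)) = (2*k)*(1/(2*k)) = 1)
c(f) = 1 + (6 + f)² (c(f) = 1 + (f + 6)² = 1 + (6 + f)²)
61 + c(9)*z(-5) = 61 + (1 + (6 + 9)²)*(-10) = 61 + (1 + 15²)*(-10) = 61 + (1 + 225)*(-10) = 61 + 226*(-10) = 61 - 2260 = -2199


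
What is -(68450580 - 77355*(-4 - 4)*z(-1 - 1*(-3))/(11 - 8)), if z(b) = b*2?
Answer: -69275700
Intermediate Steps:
z(b) = 2*b
-(68450580 - 77355*(-4 - 4)*z(-1 - 1*(-3))/(11 - 8)) = -(68450580 - 154710*(-1 - 1*(-3))*(-4 - 4)/(11 - 8)) = -8595/(1/(7964 + ((2*(-1 + 3))*(-9))*(-8/3))) = -8595/(1/(7964 + ((2*2)*(-9))*(-8*1/3))) = -8595/(1/(7964 + (4*(-9))*(-8/3))) = -8595/(1/(7964 - 36*(-8/3))) = -8595/(1/(7964 + 96)) = -8595/(1/8060) = -8595/1/8060 = -8595*8060 = -69275700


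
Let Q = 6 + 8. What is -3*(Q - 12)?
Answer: -6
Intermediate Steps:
Q = 14
-3*(Q - 12) = -3*(14 - 12) = -3*2 = -6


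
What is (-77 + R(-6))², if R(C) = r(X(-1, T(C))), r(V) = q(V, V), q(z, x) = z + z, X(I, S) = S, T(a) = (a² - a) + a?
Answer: 25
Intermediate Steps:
T(a) = a²
q(z, x) = 2*z
r(V) = 2*V
R(C) = 2*C²
(-77 + R(-6))² = (-77 + 2*(-6)²)² = (-77 + 2*36)² = (-77 + 72)² = (-5)² = 25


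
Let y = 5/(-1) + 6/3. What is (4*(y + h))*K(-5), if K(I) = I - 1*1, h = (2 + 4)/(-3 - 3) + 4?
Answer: 0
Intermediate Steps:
h = 3 (h = 6/(-6) + 4 = 6*(-⅙) + 4 = -1 + 4 = 3)
y = -3 (y = 5*(-1) + 6*(⅓) = -5 + 2 = -3)
K(I) = -1 + I (K(I) = I - 1 = -1 + I)
(4*(y + h))*K(-5) = (4*(-3 + 3))*(-1 - 5) = (4*0)*(-6) = 0*(-6) = 0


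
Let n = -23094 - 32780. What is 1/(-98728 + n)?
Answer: -1/154602 ≈ -6.4682e-6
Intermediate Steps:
n = -55874
1/(-98728 + n) = 1/(-98728 - 55874) = 1/(-154602) = -1/154602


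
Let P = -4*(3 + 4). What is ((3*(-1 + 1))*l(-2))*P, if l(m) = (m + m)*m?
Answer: 0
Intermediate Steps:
l(m) = 2*m**2 (l(m) = (2*m)*m = 2*m**2)
P = -28 (P = -4*7 = -28)
((3*(-1 + 1))*l(-2))*P = ((3*(-1 + 1))*(2*(-2)**2))*(-28) = ((3*0)*(2*4))*(-28) = (0*8)*(-28) = 0*(-28) = 0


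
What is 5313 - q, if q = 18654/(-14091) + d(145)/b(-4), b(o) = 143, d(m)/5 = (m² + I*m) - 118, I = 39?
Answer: 267788057/61061 ≈ 4385.6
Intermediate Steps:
d(m) = -590 + 5*m² + 195*m (d(m) = 5*((m² + 39*m) - 118) = 5*(-118 + m² + 39*m) = -590 + 5*m² + 195*m)
q = 56629036/61061 (q = 18654/(-14091) + (-590 + 5*145² + 195*145)/143 = 18654*(-1/14091) + (-590 + 5*21025 + 28275)*(1/143) = -6218/4697 + (-590 + 105125 + 28275)*(1/143) = -6218/4697 + 132810*(1/143) = -6218/4697 + 132810/143 = 56629036/61061 ≈ 927.42)
5313 - q = 5313 - 1*56629036/61061 = 5313 - 56629036/61061 = 267788057/61061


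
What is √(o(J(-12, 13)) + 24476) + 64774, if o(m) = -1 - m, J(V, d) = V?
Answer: 64774 + √24487 ≈ 64931.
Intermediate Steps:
√(o(J(-12, 13)) + 24476) + 64774 = √((-1 - 1*(-12)) + 24476) + 64774 = √((-1 + 12) + 24476) + 64774 = √(11 + 24476) + 64774 = √24487 + 64774 = 64774 + √24487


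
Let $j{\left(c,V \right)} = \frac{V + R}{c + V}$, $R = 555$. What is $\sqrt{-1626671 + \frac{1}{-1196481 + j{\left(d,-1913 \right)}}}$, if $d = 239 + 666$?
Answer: $\frac{i \sqrt{12071892293126796077495}}{86146535} \approx 1275.4 i$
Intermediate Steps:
$d = 905$
$j{\left(c,V \right)} = \frac{555 + V}{V + c}$ ($j{\left(c,V \right)} = \frac{V + 555}{c + V} = \frac{555 + V}{V + c}$)
$\sqrt{-1626671 + \frac{1}{-1196481 + j{\left(d,-1913 \right)}}} = \sqrt{-1626671 + \frac{1}{-1196481 + \frac{555 - 1913}{-1913 + 905}}} = \sqrt{-1626671 + \frac{1}{-1196481 + \frac{1}{-1008} \left(-1358\right)}} = \sqrt{-1626671 + \frac{1}{-1196481 - - \frac{97}{72}}} = \sqrt{-1626671 + \frac{1}{-1196481 + \frac{97}{72}}} = \sqrt{-1626671 + \frac{1}{- \frac{86146535}{72}}} = \sqrt{-1626671 - \frac{72}{86146535}} = \sqrt{- \frac{140132070235057}{86146535}} = \frac{i \sqrt{12071892293126796077495}}{86146535}$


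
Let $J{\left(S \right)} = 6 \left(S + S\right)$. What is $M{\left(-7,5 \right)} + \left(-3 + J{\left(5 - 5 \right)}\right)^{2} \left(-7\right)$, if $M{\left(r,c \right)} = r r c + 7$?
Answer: $189$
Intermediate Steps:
$M{\left(r,c \right)} = 7 + c r^{2}$ ($M{\left(r,c \right)} = r^{2} c + 7 = c r^{2} + 7 = 7 + c r^{2}$)
$J{\left(S \right)} = 12 S$ ($J{\left(S \right)} = 6 \cdot 2 S = 12 S$)
$M{\left(-7,5 \right)} + \left(-3 + J{\left(5 - 5 \right)}\right)^{2} \left(-7\right) = \left(7 + 5 \left(-7\right)^{2}\right) + \left(-3 + 12 \left(5 - 5\right)\right)^{2} \left(-7\right) = \left(7 + 5 \cdot 49\right) + \left(-3 + 12 \left(5 - 5\right)\right)^{2} \left(-7\right) = \left(7 + 245\right) + \left(-3 + 12 \cdot 0\right)^{2} \left(-7\right) = 252 + \left(-3 + 0\right)^{2} \left(-7\right) = 252 + \left(-3\right)^{2} \left(-7\right) = 252 + 9 \left(-7\right) = 252 - 63 = 189$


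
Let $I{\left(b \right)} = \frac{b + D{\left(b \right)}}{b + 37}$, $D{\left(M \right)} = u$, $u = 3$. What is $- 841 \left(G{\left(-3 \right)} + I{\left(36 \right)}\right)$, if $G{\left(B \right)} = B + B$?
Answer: $\frac{335559}{73} \approx 4596.7$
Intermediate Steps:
$D{\left(M \right)} = 3$
$I{\left(b \right)} = \frac{3 + b}{37 + b}$ ($I{\left(b \right)} = \frac{b + 3}{b + 37} = \frac{3 + b}{37 + b}$)
$G{\left(B \right)} = 2 B$
$- 841 \left(G{\left(-3 \right)} + I{\left(36 \right)}\right) = - 841 \left(2 \left(-3\right) + \frac{3 + 36}{37 + 36}\right) = - 841 \left(-6 + \frac{1}{73} \cdot 39\right) = - 841 \left(-6 + \frac{39}{73}\right) = \left(-841\right) \left(- \frac{399}{73}\right) = \frac{335559}{73}$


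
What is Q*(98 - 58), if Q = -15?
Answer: -600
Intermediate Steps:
Q*(98 - 58) = -15*(98 - 58) = -15*40 = -600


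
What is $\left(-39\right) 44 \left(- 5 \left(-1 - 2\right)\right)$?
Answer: $-25740$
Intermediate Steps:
$\left(-39\right) 44 \left(- 5 \left(-1 - 2\right)\right) = - 1716 \left(\left(-5\right) \left(-3\right)\right) = \left(-1716\right) 15 = -25740$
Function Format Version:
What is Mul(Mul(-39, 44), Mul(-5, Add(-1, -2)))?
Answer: -25740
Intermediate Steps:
Mul(Mul(-39, 44), Mul(-5, Add(-1, -2))) = Mul(-1716, Mul(-5, -3)) = Mul(-1716, 15) = -25740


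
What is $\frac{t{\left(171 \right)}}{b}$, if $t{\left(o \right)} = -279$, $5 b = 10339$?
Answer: $- \frac{1395}{10339} \approx -0.13493$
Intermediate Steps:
$b = \frac{10339}{5}$ ($b = \frac{1}{5} \cdot 10339 = \frac{10339}{5} \approx 2067.8$)
$\frac{t{\left(171 \right)}}{b} = - \frac{279}{\frac{10339}{5}} = \left(-279\right) \frac{5}{10339} = - \frac{1395}{10339}$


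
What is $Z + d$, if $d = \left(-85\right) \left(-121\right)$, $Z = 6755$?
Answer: $17040$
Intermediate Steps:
$d = 10285$
$Z + d = 6755 + 10285 = 17040$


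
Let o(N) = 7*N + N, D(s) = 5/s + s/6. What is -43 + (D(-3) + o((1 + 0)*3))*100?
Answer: 6421/3 ≈ 2140.3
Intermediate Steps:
D(s) = 5/s + s/6 (D(s) = 5/s + s*(⅙) = 5/s + s/6)
o(N) = 8*N
-43 + (D(-3) + o((1 + 0)*3))*100 = -43 + ((5/(-3) + (⅙)*(-3)) + 8*((1 + 0)*3))*100 = -43 + ((5*(-⅓) - ½) + 8*(1*3))*100 = -43 + ((-5/3 - ½) + 8*3)*100 = -43 + (-13/6 + 24)*100 = -43 + (131/6)*100 = -43 + 6550/3 = 6421/3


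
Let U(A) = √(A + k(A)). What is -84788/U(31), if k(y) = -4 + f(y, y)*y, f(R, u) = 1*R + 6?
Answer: -42394*√1174/587 ≈ -2474.6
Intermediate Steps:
f(R, u) = 6 + R (f(R, u) = R + 6 = 6 + R)
k(y) = -4 + y*(6 + y) (k(y) = -4 + (6 + y)*y = -4 + y*(6 + y))
U(A) = √(-4 + A + A*(6 + A)) (U(A) = √(A + (-4 + A*(6 + A))) = √(-4 + A + A*(6 + A)))
-84788/U(31) = -84788/√(-4 + 31 + 31*(6 + 31)) = -84788/√(-4 + 31 + 31*37) = -84788/√(-4 + 31 + 1147) = -84788*√1174/1174 = -42394*√1174/587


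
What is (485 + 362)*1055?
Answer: 893585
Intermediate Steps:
(485 + 362)*1055 = 847*1055 = 893585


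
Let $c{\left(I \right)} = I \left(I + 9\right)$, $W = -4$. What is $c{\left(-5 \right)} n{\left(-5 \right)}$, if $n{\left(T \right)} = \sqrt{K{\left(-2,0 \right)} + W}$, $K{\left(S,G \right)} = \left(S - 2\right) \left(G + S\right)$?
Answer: $-40$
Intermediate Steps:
$K{\left(S,G \right)} = \left(-2 + S\right) \left(G + S\right)$
$c{\left(I \right)} = I \left(9 + I\right)$
$n{\left(T \right)} = 2$ ($n{\left(T \right)} = \sqrt{\left(\left(-2\right)^{2} - 0 - -4 + 0 \left(-2\right)\right) - 4} = \sqrt{\left(4 + 0 + 4 + 0\right) - 4} = \sqrt{8 - 4} = \sqrt{4} = 2$)
$c{\left(-5 \right)} n{\left(-5 \right)} = - 5 \left(9 - 5\right) 2 = \left(-5\right) 4 \cdot 2 = \left(-20\right) 2 = -40$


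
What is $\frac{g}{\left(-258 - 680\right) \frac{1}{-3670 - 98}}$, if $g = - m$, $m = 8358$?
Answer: $- \frac{2249496}{67} \approx -33575.0$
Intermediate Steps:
$g = -8358$ ($g = \left(-1\right) 8358 = -8358$)
$\frac{g}{\left(-258 - 680\right) \frac{1}{-3670 - 98}} = - \frac{8358}{\left(-258 - 680\right) \frac{1}{-3670 - 98}} = - \frac{8358}{\left(-938\right) \frac{1}{-3768}} = - \frac{8358}{\left(-938\right) \left(- \frac{1}{3768}\right)} = - \frac{8358}{\frac{469}{1884}} = \left(-8358\right) \frac{1884}{469} = - \frac{2249496}{67}$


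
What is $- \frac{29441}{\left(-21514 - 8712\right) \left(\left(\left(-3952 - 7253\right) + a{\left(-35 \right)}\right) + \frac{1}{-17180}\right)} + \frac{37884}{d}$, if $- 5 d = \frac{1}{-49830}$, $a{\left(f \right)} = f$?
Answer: $\frac{27545894180042264103610}{2918368676713} \approx 9.4388 \cdot 10^{9}$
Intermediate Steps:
$d = \frac{1}{249150}$ ($d = - \frac{1}{5 \left(-49830\right)} = \left(- \frac{1}{5}\right) \left(- \frac{1}{49830}\right) = \frac{1}{249150} \approx 4.0136 \cdot 10^{-6}$)
$- \frac{29441}{\left(-21514 - 8712\right) \left(\left(\left(-3952 - 7253\right) + a{\left(-35 \right)}\right) + \frac{1}{-17180}\right)} + \frac{37884}{d} = - \frac{29441}{\left(-21514 - 8712\right) \left(\left(\left(-3952 - 7253\right) - 35\right) + \frac{1}{-17180}\right)} + 37884 \frac{1}{\frac{1}{249150}} = - \frac{29441}{\left(-30226\right) \left(\left(-11205 - 35\right) - \frac{1}{17180}\right)} + 37884 \cdot 249150 = - \frac{29441}{\left(-30226\right) \left(-11240 - \frac{1}{17180}\right)} + 9438798600 = - \frac{29441}{\left(-30226\right) \left(- \frac{193103201}{17180}\right)} + 9438798600 = - \frac{29441}{\frac{2918368676713}{8590}} + 9438798600 = \left(-29441\right) \frac{8590}{2918368676713} + 9438798600 = - \frac{252898190}{2918368676713} + 9438798600 = \frac{27545894180042264103610}{2918368676713}$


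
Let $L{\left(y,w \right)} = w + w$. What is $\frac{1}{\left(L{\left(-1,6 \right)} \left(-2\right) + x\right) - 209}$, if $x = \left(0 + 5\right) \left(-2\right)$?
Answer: $- \frac{1}{243} \approx -0.0041152$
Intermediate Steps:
$x = -10$ ($x = 5 \left(-2\right) = -10$)
$L{\left(y,w \right)} = 2 w$
$\frac{1}{\left(L{\left(-1,6 \right)} \left(-2\right) + x\right) - 209} = \frac{1}{\left(2 \cdot 6 \left(-2\right) - 10\right) - 209} = \frac{1}{\left(12 \left(-2\right) - 10\right) - 209} = \frac{1}{\left(-24 - 10\right) - 209} = \frac{1}{-34 - 209} = \frac{1}{-243} = - \frac{1}{243}$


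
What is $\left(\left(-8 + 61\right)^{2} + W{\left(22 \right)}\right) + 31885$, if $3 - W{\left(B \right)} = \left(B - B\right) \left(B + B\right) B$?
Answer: $34697$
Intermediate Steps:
$W{\left(B \right)} = 3$ ($W{\left(B \right)} = 3 - \left(B - B\right) \left(B + B\right) B = 3 - 0 \cdot 2 B B = 3 - 0 B = 3 - 0 = 3 + 0 = 3$)
$\left(\left(-8 + 61\right)^{2} + W{\left(22 \right)}\right) + 31885 = \left(\left(-8 + 61\right)^{2} + 3\right) + 31885 = \left(53^{2} + 3\right) + 31885 = \left(2809 + 3\right) + 31885 = 2812 + 31885 = 34697$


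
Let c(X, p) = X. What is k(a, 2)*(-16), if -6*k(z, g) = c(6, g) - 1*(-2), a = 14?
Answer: 64/3 ≈ 21.333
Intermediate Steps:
k(z, g) = -4/3 (k(z, g) = -(6 - 1*(-2))/6 = -(6 + 2)/6 = -⅙*8 = -4/3)
k(a, 2)*(-16) = -4/3*(-16) = 64/3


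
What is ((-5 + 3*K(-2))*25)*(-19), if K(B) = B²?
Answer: -3325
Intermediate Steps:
((-5 + 3*K(-2))*25)*(-19) = ((-5 + 3*(-2)²)*25)*(-19) = ((-5 + 3*4)*25)*(-19) = ((-5 + 12)*25)*(-19) = (7*25)*(-19) = 175*(-19) = -3325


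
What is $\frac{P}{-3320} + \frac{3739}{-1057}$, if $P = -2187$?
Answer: $- \frac{10101821}{3509240} \approx -2.8786$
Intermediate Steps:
$\frac{P}{-3320} + \frac{3739}{-1057} = - \frac{2187}{-3320} + \frac{3739}{-1057} = \left(-2187\right) \left(- \frac{1}{3320}\right) + 3739 \left(- \frac{1}{1057}\right) = \frac{2187}{3320} - \frac{3739}{1057} = - \frac{10101821}{3509240}$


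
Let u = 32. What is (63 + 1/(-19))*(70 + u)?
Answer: 121992/19 ≈ 6420.6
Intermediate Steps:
(63 + 1/(-19))*(70 + u) = (63 + 1/(-19))*(70 + 32) = (63 - 1/19)*102 = (1196/19)*102 = 121992/19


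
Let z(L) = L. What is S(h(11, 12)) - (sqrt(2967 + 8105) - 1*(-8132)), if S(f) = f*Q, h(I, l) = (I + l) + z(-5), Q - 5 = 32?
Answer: -7466 - 8*sqrt(173) ≈ -7571.2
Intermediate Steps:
Q = 37 (Q = 5 + 32 = 37)
h(I, l) = -5 + I + l (h(I, l) = (I + l) - 5 = -5 + I + l)
S(f) = 37*f (S(f) = f*37 = 37*f)
S(h(11, 12)) - (sqrt(2967 + 8105) - 1*(-8132)) = 37*(-5 + 11 + 12) - (sqrt(2967 + 8105) - 1*(-8132)) = 37*18 - (sqrt(11072) + 8132) = 666 - (8*sqrt(173) + 8132) = 666 - (8132 + 8*sqrt(173)) = 666 + (-8132 - 8*sqrt(173)) = -7466 - 8*sqrt(173)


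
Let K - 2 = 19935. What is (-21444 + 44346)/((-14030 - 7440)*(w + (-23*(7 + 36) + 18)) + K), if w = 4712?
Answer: -22902/80299333 ≈ -0.00028521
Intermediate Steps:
K = 19937 (K = 2 + 19935 = 19937)
(-21444 + 44346)/((-14030 - 7440)*(w + (-23*(7 + 36) + 18)) + K) = (-21444 + 44346)/((-14030 - 7440)*(4712 + (-23*(7 + 36) + 18)) + 19937) = 22902/(-21470*(4712 + (-23*43 + 18)) + 19937) = 22902/(-21470*(4712 + (-989 + 18)) + 19937) = 22902/(-21470*(4712 - 971) + 19937) = 22902/(-21470*3741 + 19937) = 22902/(-80319270 + 19937) = 22902/(-80299333) = 22902*(-1/80299333) = -22902/80299333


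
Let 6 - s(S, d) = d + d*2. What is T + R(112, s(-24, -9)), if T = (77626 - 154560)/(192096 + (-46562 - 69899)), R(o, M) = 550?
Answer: 41522316/75635 ≈ 548.98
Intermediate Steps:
s(S, d) = 6 - 3*d (s(S, d) = 6 - (d + d*2) = 6 - (d + 2*d) = 6 - 3*d)
T = -76934/75635 (T = -76934/(192096 - 116461) = -76934/75635 ≈ -1.0172)
T + R(112, s(-24, -9)) = -76934/75635 + 550 = 41522316/75635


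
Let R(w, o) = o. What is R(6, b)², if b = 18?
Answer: 324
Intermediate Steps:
R(6, b)² = 18² = 324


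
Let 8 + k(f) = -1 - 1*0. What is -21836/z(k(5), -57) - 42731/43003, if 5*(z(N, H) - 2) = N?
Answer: -4695110271/43003 ≈ -1.0918e+5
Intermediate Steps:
k(f) = -9 (k(f) = -8 + (-1 - 1*0) = -8 + (-1 + 0) = -8 - 1 = -9)
z(N, H) = 2 + N/5
-21836/z(k(5), -57) - 42731/43003 = -21836/(2 + (⅕)*(-9)) - 42731/43003 = -21836/(2 - 9/5) - 42731*1/43003 = -21836/⅕ - 42731/43003 = -21836*5 - 42731/43003 = -109180 - 42731/43003 = -4695110271/43003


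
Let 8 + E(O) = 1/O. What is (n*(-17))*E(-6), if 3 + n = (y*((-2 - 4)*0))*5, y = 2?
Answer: -833/2 ≈ -416.50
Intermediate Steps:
E(O) = -8 + 1/O
n = -3 (n = -3 + (2*((-2 - 4)*0))*5 = -3 + (2*(-6*0))*5 = -3 + (2*0)*5 = -3 + 0*5 = -3 + 0 = -3)
(n*(-17))*E(-6) = (-3*(-17))*(-8 + 1/(-6)) = 51*(-8 - ⅙) = 51*(-49/6) = -833/2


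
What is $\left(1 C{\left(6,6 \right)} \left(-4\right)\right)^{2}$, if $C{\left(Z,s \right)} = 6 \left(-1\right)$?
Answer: $576$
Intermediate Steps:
$C{\left(Z,s \right)} = -6$
$\left(1 C{\left(6,6 \right)} \left(-4\right)\right)^{2} = \left(1 \left(-6\right) \left(-4\right)\right)^{2} = \left(\left(-6\right) \left(-4\right)\right)^{2} = 24^{2} = 576$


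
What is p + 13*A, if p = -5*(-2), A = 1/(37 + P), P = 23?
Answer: 613/60 ≈ 10.217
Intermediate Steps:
A = 1/60 (A = 1/(37 + 23) = 1/60 ≈ 0.016667)
p = 10
p + 13*A = 10 + 13*(1/60) = 10 + 13/60 = 613/60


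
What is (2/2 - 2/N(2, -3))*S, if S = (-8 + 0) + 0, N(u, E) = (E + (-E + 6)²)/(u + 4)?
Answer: -88/13 ≈ -6.7692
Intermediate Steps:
N(u, E) = (E + (6 - E)²)/(4 + u)
S = -8 (S = -8 + 0 = -8)
(2/2 - 2/N(2, -3))*S = (2/2 - 2*(4 + 2)/(-3 + (-6 - 3)²))*(-8) = (2*(½) - 2*6/(-3 + (-9)²))*(-8) = (1 - 2*6/(-3 + 81))*(-8) = (1 - 2/((⅙)*78))*(-8) = (1 - 2/13)*(-8) = (11/13)*(-8) = -88/13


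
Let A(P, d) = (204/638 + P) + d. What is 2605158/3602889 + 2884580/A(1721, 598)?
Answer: 368581948331126/296182696023 ≈ 1244.4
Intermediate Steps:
A(P, d) = 102/319 + P + d (A(P, d) = (204*(1/638) + P) + d = (102/319 + P) + d = 102/319 + P + d)
2605158/3602889 + 2884580/A(1721, 598) = 2605158/3602889 + 2884580/(102/319 + 1721 + 598) = 2605158*(1/3602889) + 2884580/(739863/319) = 289462/400321 + 2884580*(319/739863) = 289462/400321 + 920181020/739863 = 368581948331126/296182696023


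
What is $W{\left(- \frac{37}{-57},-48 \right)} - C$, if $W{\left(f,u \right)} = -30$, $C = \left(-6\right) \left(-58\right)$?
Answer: $-378$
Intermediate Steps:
$C = 348$
$W{\left(- \frac{37}{-57},-48 \right)} - C = -30 - 348 = -378$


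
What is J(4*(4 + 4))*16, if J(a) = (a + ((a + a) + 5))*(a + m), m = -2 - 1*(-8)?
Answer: 61408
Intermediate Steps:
m = 6 (m = -2 + 8 = 6)
J(a) = (5 + 3*a)*(6 + a) (J(a) = (a + ((a + a) + 5))*(a + 6) = (a + (2*a + 5))*(6 + a) = (a + (5 + 2*a))*(6 + a) = (5 + 3*a)*(6 + a))
J(4*(4 + 4))*16 = (30 + 3*(4*(4 + 4))² + 23*(4*(4 + 4)))*16 = (30 + 3*(4*8)² + 23*(4*8))*16 = (30 + 3*32² + 23*32)*16 = (30 + 3*1024 + 736)*16 = (30 + 3072 + 736)*16 = 3838*16 = 61408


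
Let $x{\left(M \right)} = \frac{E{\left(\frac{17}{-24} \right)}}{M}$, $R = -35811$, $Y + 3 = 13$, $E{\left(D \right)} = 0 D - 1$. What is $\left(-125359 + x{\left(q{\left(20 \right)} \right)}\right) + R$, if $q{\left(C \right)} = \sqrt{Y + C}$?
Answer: $-161170 - \frac{\sqrt{30}}{30} \approx -1.6117 \cdot 10^{5}$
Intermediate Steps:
$E{\left(D \right)} = -1$ ($E{\left(D \right)} = 0 - 1 = -1$)
$Y = 10$ ($Y = -3 + 13 = 10$)
$q{\left(C \right)} = \sqrt{10 + C}$
$x{\left(M \right)} = - \frac{1}{M}$
$\left(-125359 + x{\left(q{\left(20 \right)} \right)}\right) + R = \left(-125359 - \frac{1}{\sqrt{10 + 20}}\right) - 35811 = \left(-125359 - \frac{1}{\sqrt{30}}\right) - 35811 = \left(-125359 - \frac{\sqrt{30}}{30}\right) - 35811 = -161170 - \frac{\sqrt{30}}{30}$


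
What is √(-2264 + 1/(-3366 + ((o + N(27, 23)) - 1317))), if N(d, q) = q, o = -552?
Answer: I*√15375359607/2606 ≈ 47.582*I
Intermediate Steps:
√(-2264 + 1/(-3366 + ((o + N(27, 23)) - 1317))) = √(-2264 + 1/(-3366 + ((-552 + 23) - 1317))) = √(-2264 + 1/(-3366 + (-529 - 1317))) = √(-2264 + 1/(-3366 - 1846)) = √(-2264 + 1/(-5212)) = √(-2264 - 1/5212) = √(-11799969/5212) = I*√15375359607/2606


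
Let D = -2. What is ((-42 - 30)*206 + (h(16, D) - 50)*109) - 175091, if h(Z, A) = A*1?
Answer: -195591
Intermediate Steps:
h(Z, A) = A
((-42 - 30)*206 + (h(16, D) - 50)*109) - 175091 = ((-42 - 30)*206 + (-2 - 50)*109) - 175091 = (-72*206 - 52*109) - 175091 = (-14832 - 5668) - 175091 = -20500 - 175091 = -195591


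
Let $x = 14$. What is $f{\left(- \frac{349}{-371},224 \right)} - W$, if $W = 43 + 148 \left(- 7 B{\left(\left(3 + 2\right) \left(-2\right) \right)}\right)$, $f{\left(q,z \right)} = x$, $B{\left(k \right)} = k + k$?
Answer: $-20749$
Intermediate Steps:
$B{\left(k \right)} = 2 k$
$f{\left(q,z \right)} = 14$
$W = 20763$ ($W = 43 + 148 \left(- 7 \cdot 2 \left(3 + 2\right) \left(-2\right)\right) = 43 + 148 \left(- 7 \cdot 2 \cdot 5 \left(-2\right)\right) = 43 + 148 \left(- 7 \cdot 2 \left(-10\right)\right) = 43 + 148 \left(\left(-7\right) \left(-20\right)\right) = 43 + 148 \cdot 140 = 43 + 20720 = 20763$)
$f{\left(- \frac{349}{-371},224 \right)} - W = 14 - 20763 = -20749$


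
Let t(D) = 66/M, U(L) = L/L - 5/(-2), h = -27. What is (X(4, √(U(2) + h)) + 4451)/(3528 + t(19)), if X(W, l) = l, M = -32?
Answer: 71216/56415 + 8*I*√94/56415 ≈ 1.2624 + 0.0013749*I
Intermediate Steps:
U(L) = 7/2 (U(L) = 1 - 5*(-½) = 1 + 5/2 = 7/2)
t(D) = -33/16 (t(D) = 66/(-32) = 66*(-1/32) = -33/16)
(X(4, √(U(2) + h)) + 4451)/(3528 + t(19)) = (√(7/2 - 27) + 4451)/(3528 - 33/16) = (√(-47/2) + 4451)/(56415/16) = (I*√94/2 + 4451)*(16/56415) = (4451 + I*√94/2)*(16/56415) = 71216/56415 + 8*I*√94/56415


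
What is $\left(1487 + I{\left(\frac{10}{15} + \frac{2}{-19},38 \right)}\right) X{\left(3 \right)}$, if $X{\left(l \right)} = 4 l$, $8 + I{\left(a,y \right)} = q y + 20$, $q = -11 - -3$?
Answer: $14340$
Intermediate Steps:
$q = -8$ ($q = -11 + 3 = -8$)
$I{\left(a,y \right)} = 12 - 8 y$ ($I{\left(a,y \right)} = -8 - \left(-20 + 8 y\right) = 12 - 8 y$)
$\left(1487 + I{\left(\frac{10}{15} + \frac{2}{-19},38 \right)}\right) X{\left(3 \right)} = \left(1487 + \left(12 - 304\right)\right) 4 \cdot 3 = \left(1487 + \left(12 - 304\right)\right) 12 = \left(1487 - 292\right) 12 = 1195 \cdot 12 = 14340$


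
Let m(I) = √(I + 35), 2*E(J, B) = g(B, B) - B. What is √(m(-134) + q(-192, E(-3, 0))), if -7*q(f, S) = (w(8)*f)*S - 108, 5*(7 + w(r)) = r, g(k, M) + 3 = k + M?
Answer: √(5940 + 75*I*√11)/5 ≈ 15.418 + 0.32268*I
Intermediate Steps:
g(k, M) = -3 + M + k (g(k, M) = -3 + (k + M) = -3 + (M + k) = -3 + M + k)
w(r) = -7 + r/5
E(J, B) = -3/2 + B/2 (E(J, B) = ((-3 + B + B) - B)/2 = ((-3 + 2*B) - B)/2 = (-3 + B)/2 = -3/2 + B/2)
m(I) = √(35 + I)
q(f, S) = 108/7 + 27*S*f/35 (q(f, S) = -(((-7 + (⅕)*8)*f)*S - 108)/7 = -(((-7 + 8/5)*f)*S - 108)/7 = -((-27*f/5)*S - 108)/7 = -(-27*S*f/5 - 108)/7 = -(-108 - 27*S*f/5)/7 = 108/7 + 27*S*f/35)
√(m(-134) + q(-192, E(-3, 0))) = √(√(35 - 134) + (108/7 + (27/35)*(-3/2 + (½)*0)*(-192))) = √(√(-99) + (108/7 + (27/35)*(-3/2 + 0)*(-192))) = √(3*I*√11 + (108/7 + (27/35)*(-3/2)*(-192))) = √(3*I*√11 + (108/7 + 7776/35)) = √(3*I*√11 + 1188/5) = √(1188/5 + 3*I*√11)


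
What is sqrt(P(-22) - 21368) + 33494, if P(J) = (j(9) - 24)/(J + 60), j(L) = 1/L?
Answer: 33494 + I*sqrt(277706698)/114 ≈ 33494.0 + 146.18*I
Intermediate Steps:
P(J) = -215/(9*(60 + J)) (P(J) = (1/9 - 24)/(J + 60) = (1/9 - 24)/(60 + J) = -215/(9*(60 + J)))
sqrt(P(-22) - 21368) + 33494 = sqrt(-215/(540 + 9*(-22)) - 21368) + 33494 = sqrt(-215/(540 - 198) - 21368) + 33494 = sqrt(-215/342 - 21368) + 33494 = sqrt(-7308071/342) + 33494 = I*sqrt(277706698)/114 + 33494 = 33494 + I*sqrt(277706698)/114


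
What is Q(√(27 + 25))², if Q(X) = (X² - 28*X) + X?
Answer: 40612 - 5616*√13 ≈ 20363.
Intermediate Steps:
Q(X) = X² - 27*X
Q(√(27 + 25))² = (√(27 + 25)*(-27 + √(27 + 25)))² = (√52*(-27 + √52))² = ((2*√13)*(-27 + 2*√13))² = (2*√13*(-27 + 2*√13))² = 52*(-27 + 2*√13)²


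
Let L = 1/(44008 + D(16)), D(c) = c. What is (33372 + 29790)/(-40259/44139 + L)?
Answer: -122734840572432/1772318077 ≈ -69251.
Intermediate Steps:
L = 1/44024 (L = 1/(44008 + 16) = 1/44024 ≈ 2.2715e-5)
(33372 + 29790)/(-40259/44139 + L) = (33372 + 29790)/(-40259/44139 + 1/44024) = 63162/(-40259*1/44139 + 1/44024) = 63162/(-40259/44139 + 1/44024) = 63162/(-1772318077/1943175336) = 63162*(-1943175336/1772318077) = -122734840572432/1772318077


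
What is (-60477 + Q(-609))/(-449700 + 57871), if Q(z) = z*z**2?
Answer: 225927006/391829 ≈ 576.60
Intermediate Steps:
Q(z) = z**3
(-60477 + Q(-609))/(-449700 + 57871) = (-60477 + (-609)**3)/(-449700 + 57871) = (-60477 - 225866529)/(-391829) = -225927006*(-1/391829) = 225927006/391829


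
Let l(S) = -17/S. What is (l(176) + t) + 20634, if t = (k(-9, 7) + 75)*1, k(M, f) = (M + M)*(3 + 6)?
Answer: 3616255/176 ≈ 20547.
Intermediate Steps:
k(M, f) = 18*M (k(M, f) = (2*M)*9 = 18*M)
t = -87 (t = (18*(-9) + 75)*1 = (-162 + 75)*1 = -87*1 = -87)
(l(176) + t) + 20634 = (-17/176 - 87) + 20634 = -15329/176 + 20634 = 3616255/176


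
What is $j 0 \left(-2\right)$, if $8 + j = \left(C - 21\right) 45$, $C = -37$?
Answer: $0$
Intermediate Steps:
$j = -2618$ ($j = -8 + \left(-37 - 21\right) 45 = -8 - 2610 = -2618$)
$j 0 \left(-2\right) = - 2618 \cdot 0 \left(-2\right) = \left(-2618\right) 0 = 0$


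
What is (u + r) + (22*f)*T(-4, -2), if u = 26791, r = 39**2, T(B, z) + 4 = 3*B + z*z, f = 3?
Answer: 27520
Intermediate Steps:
T(B, z) = -4 + z**2 + 3*B (T(B, z) = -4 + (3*B + z*z) = -4 + (3*B + z**2) = -4 + (z**2 + 3*B) = -4 + z**2 + 3*B)
r = 1521
(u + r) + (22*f)*T(-4, -2) = (26791 + 1521) + (22*3)*(-4 + (-2)**2 + 3*(-4)) = 28312 + 66*(-4 + 4 - 12) = 28312 + 66*(-12) = 28312 - 792 = 27520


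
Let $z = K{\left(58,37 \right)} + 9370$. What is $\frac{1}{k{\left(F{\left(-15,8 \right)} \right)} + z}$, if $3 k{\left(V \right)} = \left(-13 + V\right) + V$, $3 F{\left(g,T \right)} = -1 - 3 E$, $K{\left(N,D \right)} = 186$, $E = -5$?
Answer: $\frac{9}{85993} \approx 0.00010466$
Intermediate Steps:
$z = 9556$ ($z = 186 + 9370 = 9556$)
$F{\left(g,T \right)} = \frac{14}{3}$ ($F{\left(g,T \right)} = \frac{-1 - -15}{3} = \frac{-1 + 15}{3} = \frac{1}{3} \cdot 14 = \frac{14}{3}$)
$k{\left(V \right)} = - \frac{13}{3} + \frac{2 V}{3}$ ($k{\left(V \right)} = \frac{\left(-13 + V\right) + V}{3} = \frac{-13 + 2 V}{3} = - \frac{13}{3} + \frac{2 V}{3}$)
$\frac{1}{k{\left(F{\left(-15,8 \right)} \right)} + z} = \frac{1}{\left(- \frac{13}{3} + \frac{2}{3} \cdot \frac{14}{3}\right) + 9556} = \frac{1}{\left(- \frac{13}{3} + \frac{28}{9}\right) + 9556} = \frac{1}{- \frac{11}{9} + 9556} = \frac{1}{\frac{85993}{9}} = \frac{9}{85993}$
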